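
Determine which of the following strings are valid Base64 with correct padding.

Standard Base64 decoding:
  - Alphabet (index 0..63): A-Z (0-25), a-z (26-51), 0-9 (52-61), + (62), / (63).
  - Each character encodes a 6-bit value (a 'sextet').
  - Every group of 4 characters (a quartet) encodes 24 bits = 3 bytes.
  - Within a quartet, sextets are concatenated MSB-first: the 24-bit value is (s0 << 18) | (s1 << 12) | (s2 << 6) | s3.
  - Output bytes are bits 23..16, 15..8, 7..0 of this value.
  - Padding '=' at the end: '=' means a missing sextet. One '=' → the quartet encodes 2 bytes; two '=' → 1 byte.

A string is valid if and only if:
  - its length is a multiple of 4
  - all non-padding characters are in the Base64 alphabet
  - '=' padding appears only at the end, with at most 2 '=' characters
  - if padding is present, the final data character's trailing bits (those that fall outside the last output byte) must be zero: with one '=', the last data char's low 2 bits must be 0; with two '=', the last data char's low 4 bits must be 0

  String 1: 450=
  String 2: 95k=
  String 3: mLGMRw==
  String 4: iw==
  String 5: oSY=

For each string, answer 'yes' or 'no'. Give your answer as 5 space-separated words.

Answer: yes yes yes yes yes

Derivation:
String 1: '450=' → valid
String 2: '95k=' → valid
String 3: 'mLGMRw==' → valid
String 4: 'iw==' → valid
String 5: 'oSY=' → valid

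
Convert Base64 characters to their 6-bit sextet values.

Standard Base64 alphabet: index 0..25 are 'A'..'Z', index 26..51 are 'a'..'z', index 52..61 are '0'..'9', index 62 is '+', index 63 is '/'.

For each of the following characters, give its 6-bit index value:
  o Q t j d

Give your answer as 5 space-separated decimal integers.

Answer: 40 16 45 35 29

Derivation:
'o': a..z range, 26 + ord('o') − ord('a') = 40
'Q': A..Z range, ord('Q') − ord('A') = 16
't': a..z range, 26 + ord('t') − ord('a') = 45
'j': a..z range, 26 + ord('j') − ord('a') = 35
'd': a..z range, 26 + ord('d') − ord('a') = 29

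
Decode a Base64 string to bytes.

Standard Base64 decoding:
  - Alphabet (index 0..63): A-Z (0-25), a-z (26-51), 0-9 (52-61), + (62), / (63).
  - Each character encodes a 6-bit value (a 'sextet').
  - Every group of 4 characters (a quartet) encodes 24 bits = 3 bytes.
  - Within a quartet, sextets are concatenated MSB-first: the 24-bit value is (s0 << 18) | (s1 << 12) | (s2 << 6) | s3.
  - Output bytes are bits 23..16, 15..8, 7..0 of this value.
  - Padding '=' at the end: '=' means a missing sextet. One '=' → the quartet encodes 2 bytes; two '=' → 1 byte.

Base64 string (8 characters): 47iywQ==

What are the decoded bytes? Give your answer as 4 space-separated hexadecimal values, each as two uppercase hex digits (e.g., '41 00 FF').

Answer: E3 B8 B2 C1

Derivation:
After char 0 ('4'=56): chars_in_quartet=1 acc=0x38 bytes_emitted=0
After char 1 ('7'=59): chars_in_quartet=2 acc=0xE3B bytes_emitted=0
After char 2 ('i'=34): chars_in_quartet=3 acc=0x38EE2 bytes_emitted=0
After char 3 ('y'=50): chars_in_quartet=4 acc=0xE3B8B2 -> emit E3 B8 B2, reset; bytes_emitted=3
After char 4 ('w'=48): chars_in_quartet=1 acc=0x30 bytes_emitted=3
After char 5 ('Q'=16): chars_in_quartet=2 acc=0xC10 bytes_emitted=3
Padding '==': partial quartet acc=0xC10 -> emit C1; bytes_emitted=4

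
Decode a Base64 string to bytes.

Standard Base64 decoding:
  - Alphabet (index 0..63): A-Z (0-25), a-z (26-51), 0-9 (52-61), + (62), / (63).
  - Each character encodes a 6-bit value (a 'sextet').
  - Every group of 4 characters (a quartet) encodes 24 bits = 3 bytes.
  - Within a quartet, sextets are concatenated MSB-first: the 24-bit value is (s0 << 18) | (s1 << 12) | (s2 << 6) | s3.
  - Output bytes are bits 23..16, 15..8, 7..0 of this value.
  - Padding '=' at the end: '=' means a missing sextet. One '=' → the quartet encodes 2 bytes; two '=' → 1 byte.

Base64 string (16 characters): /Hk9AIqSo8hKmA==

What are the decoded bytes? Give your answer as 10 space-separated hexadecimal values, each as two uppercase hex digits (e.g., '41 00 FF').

After char 0 ('/'=63): chars_in_quartet=1 acc=0x3F bytes_emitted=0
After char 1 ('H'=7): chars_in_quartet=2 acc=0xFC7 bytes_emitted=0
After char 2 ('k'=36): chars_in_quartet=3 acc=0x3F1E4 bytes_emitted=0
After char 3 ('9'=61): chars_in_quartet=4 acc=0xFC793D -> emit FC 79 3D, reset; bytes_emitted=3
After char 4 ('A'=0): chars_in_quartet=1 acc=0x0 bytes_emitted=3
After char 5 ('I'=8): chars_in_quartet=2 acc=0x8 bytes_emitted=3
After char 6 ('q'=42): chars_in_quartet=3 acc=0x22A bytes_emitted=3
After char 7 ('S'=18): chars_in_quartet=4 acc=0x8A92 -> emit 00 8A 92, reset; bytes_emitted=6
After char 8 ('o'=40): chars_in_quartet=1 acc=0x28 bytes_emitted=6
After char 9 ('8'=60): chars_in_quartet=2 acc=0xA3C bytes_emitted=6
After char 10 ('h'=33): chars_in_quartet=3 acc=0x28F21 bytes_emitted=6
After char 11 ('K'=10): chars_in_quartet=4 acc=0xA3C84A -> emit A3 C8 4A, reset; bytes_emitted=9
After char 12 ('m'=38): chars_in_quartet=1 acc=0x26 bytes_emitted=9
After char 13 ('A'=0): chars_in_quartet=2 acc=0x980 bytes_emitted=9
Padding '==': partial quartet acc=0x980 -> emit 98; bytes_emitted=10

Answer: FC 79 3D 00 8A 92 A3 C8 4A 98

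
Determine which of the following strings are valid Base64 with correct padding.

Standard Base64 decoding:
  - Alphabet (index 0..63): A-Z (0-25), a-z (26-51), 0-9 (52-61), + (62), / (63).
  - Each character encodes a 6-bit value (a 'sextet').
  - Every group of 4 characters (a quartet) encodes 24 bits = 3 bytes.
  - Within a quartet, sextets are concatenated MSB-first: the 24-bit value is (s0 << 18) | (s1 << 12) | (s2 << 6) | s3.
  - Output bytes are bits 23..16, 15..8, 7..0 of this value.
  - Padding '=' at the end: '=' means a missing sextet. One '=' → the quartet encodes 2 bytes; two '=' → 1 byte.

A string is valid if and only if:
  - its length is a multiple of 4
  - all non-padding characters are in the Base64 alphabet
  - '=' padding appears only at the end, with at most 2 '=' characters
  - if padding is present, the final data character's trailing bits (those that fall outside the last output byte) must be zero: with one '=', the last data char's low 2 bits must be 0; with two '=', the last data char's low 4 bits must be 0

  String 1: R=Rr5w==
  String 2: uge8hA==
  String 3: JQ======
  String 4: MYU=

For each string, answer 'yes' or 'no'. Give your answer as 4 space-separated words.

String 1: 'R=Rr5w==' → invalid (bad char(s): ['=']; '=' in middle)
String 2: 'uge8hA==' → valid
String 3: 'JQ======' → invalid (6 pad chars (max 2))
String 4: 'MYU=' → valid

Answer: no yes no yes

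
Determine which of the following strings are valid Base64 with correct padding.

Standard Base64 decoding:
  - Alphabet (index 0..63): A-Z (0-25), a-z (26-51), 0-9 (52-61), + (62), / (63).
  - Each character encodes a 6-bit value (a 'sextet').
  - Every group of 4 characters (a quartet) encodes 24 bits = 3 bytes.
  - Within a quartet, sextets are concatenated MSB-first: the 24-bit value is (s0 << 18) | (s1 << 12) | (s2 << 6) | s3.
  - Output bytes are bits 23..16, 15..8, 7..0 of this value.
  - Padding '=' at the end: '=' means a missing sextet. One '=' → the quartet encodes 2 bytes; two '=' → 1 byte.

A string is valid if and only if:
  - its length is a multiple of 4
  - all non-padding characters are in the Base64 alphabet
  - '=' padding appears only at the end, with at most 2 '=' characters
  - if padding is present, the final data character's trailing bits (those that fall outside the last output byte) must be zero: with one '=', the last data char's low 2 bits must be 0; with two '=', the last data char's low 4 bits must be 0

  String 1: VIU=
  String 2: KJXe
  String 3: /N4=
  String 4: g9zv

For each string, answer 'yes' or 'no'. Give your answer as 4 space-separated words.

String 1: 'VIU=' → valid
String 2: 'KJXe' → valid
String 3: '/N4=' → valid
String 4: 'g9zv' → valid

Answer: yes yes yes yes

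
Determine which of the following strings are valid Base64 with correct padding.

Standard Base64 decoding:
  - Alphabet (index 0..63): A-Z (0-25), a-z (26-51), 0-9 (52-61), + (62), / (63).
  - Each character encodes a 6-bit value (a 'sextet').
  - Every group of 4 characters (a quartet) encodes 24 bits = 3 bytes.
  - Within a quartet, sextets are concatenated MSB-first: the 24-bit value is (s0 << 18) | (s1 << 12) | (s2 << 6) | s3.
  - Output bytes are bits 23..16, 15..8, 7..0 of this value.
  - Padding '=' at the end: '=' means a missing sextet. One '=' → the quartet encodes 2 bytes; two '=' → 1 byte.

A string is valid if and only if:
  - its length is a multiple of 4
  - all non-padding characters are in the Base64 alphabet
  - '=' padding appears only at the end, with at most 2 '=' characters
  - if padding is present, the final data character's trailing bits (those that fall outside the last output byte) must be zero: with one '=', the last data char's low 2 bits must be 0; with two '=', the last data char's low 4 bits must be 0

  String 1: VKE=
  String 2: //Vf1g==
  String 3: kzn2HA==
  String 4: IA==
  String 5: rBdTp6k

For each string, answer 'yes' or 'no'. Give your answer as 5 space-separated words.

Answer: yes yes yes yes no

Derivation:
String 1: 'VKE=' → valid
String 2: '//Vf1g==' → valid
String 3: 'kzn2HA==' → valid
String 4: 'IA==' → valid
String 5: 'rBdTp6k' → invalid (len=7 not mult of 4)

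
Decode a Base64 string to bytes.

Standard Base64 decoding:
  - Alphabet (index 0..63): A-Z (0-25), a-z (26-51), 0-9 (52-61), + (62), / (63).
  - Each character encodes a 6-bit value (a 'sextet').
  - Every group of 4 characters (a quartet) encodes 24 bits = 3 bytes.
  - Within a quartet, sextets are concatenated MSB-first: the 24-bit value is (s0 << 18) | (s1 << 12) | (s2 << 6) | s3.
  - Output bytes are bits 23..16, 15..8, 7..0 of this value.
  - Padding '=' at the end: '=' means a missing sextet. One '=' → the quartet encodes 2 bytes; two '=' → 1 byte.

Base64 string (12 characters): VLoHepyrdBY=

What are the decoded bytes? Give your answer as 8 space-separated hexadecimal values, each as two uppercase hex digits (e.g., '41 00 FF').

Answer: 54 BA 07 7A 9C AB 74 16

Derivation:
After char 0 ('V'=21): chars_in_quartet=1 acc=0x15 bytes_emitted=0
After char 1 ('L'=11): chars_in_quartet=2 acc=0x54B bytes_emitted=0
After char 2 ('o'=40): chars_in_quartet=3 acc=0x152E8 bytes_emitted=0
After char 3 ('H'=7): chars_in_quartet=4 acc=0x54BA07 -> emit 54 BA 07, reset; bytes_emitted=3
After char 4 ('e'=30): chars_in_quartet=1 acc=0x1E bytes_emitted=3
After char 5 ('p'=41): chars_in_quartet=2 acc=0x7A9 bytes_emitted=3
After char 6 ('y'=50): chars_in_quartet=3 acc=0x1EA72 bytes_emitted=3
After char 7 ('r'=43): chars_in_quartet=4 acc=0x7A9CAB -> emit 7A 9C AB, reset; bytes_emitted=6
After char 8 ('d'=29): chars_in_quartet=1 acc=0x1D bytes_emitted=6
After char 9 ('B'=1): chars_in_quartet=2 acc=0x741 bytes_emitted=6
After char 10 ('Y'=24): chars_in_quartet=3 acc=0x1D058 bytes_emitted=6
Padding '=': partial quartet acc=0x1D058 -> emit 74 16; bytes_emitted=8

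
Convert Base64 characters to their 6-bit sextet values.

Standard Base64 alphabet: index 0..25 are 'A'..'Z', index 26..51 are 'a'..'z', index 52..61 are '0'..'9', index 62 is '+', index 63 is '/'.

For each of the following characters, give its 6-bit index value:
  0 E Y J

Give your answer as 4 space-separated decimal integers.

'0': 0..9 range, 52 + ord('0') − ord('0') = 52
'E': A..Z range, ord('E') − ord('A') = 4
'Y': A..Z range, ord('Y') − ord('A') = 24
'J': A..Z range, ord('J') − ord('A') = 9

Answer: 52 4 24 9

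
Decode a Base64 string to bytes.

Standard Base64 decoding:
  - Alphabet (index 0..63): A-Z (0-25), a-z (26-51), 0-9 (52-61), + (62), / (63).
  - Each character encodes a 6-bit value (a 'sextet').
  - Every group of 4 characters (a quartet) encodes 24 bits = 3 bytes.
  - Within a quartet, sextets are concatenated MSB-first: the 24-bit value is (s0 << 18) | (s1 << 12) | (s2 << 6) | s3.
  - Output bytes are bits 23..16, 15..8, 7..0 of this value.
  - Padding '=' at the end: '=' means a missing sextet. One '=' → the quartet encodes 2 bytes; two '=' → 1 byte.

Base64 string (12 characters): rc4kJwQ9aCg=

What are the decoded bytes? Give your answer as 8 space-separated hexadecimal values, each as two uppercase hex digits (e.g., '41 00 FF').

Answer: AD CE 24 27 04 3D 68 28

Derivation:
After char 0 ('r'=43): chars_in_quartet=1 acc=0x2B bytes_emitted=0
After char 1 ('c'=28): chars_in_quartet=2 acc=0xADC bytes_emitted=0
After char 2 ('4'=56): chars_in_quartet=3 acc=0x2B738 bytes_emitted=0
After char 3 ('k'=36): chars_in_quartet=4 acc=0xADCE24 -> emit AD CE 24, reset; bytes_emitted=3
After char 4 ('J'=9): chars_in_quartet=1 acc=0x9 bytes_emitted=3
After char 5 ('w'=48): chars_in_quartet=2 acc=0x270 bytes_emitted=3
After char 6 ('Q'=16): chars_in_quartet=3 acc=0x9C10 bytes_emitted=3
After char 7 ('9'=61): chars_in_quartet=4 acc=0x27043D -> emit 27 04 3D, reset; bytes_emitted=6
After char 8 ('a'=26): chars_in_quartet=1 acc=0x1A bytes_emitted=6
After char 9 ('C'=2): chars_in_quartet=2 acc=0x682 bytes_emitted=6
After char 10 ('g'=32): chars_in_quartet=3 acc=0x1A0A0 bytes_emitted=6
Padding '=': partial quartet acc=0x1A0A0 -> emit 68 28; bytes_emitted=8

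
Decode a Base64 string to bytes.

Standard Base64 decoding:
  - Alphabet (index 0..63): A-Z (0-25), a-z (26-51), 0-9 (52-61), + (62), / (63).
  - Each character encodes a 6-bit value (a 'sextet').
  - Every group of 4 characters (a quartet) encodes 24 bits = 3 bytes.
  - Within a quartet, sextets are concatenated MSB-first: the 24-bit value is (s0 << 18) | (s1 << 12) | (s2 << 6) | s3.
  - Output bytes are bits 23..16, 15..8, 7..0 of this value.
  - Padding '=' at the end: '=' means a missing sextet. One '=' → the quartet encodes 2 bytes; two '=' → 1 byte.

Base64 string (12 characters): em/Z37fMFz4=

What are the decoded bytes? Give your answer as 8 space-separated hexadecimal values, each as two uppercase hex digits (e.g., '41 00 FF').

Answer: 7A 6F D9 DF B7 CC 17 3E

Derivation:
After char 0 ('e'=30): chars_in_quartet=1 acc=0x1E bytes_emitted=0
After char 1 ('m'=38): chars_in_quartet=2 acc=0x7A6 bytes_emitted=0
After char 2 ('/'=63): chars_in_quartet=3 acc=0x1E9BF bytes_emitted=0
After char 3 ('Z'=25): chars_in_quartet=4 acc=0x7A6FD9 -> emit 7A 6F D9, reset; bytes_emitted=3
After char 4 ('3'=55): chars_in_quartet=1 acc=0x37 bytes_emitted=3
After char 5 ('7'=59): chars_in_quartet=2 acc=0xDFB bytes_emitted=3
After char 6 ('f'=31): chars_in_quartet=3 acc=0x37EDF bytes_emitted=3
After char 7 ('M'=12): chars_in_quartet=4 acc=0xDFB7CC -> emit DF B7 CC, reset; bytes_emitted=6
After char 8 ('F'=5): chars_in_quartet=1 acc=0x5 bytes_emitted=6
After char 9 ('z'=51): chars_in_quartet=2 acc=0x173 bytes_emitted=6
After char 10 ('4'=56): chars_in_quartet=3 acc=0x5CF8 bytes_emitted=6
Padding '=': partial quartet acc=0x5CF8 -> emit 17 3E; bytes_emitted=8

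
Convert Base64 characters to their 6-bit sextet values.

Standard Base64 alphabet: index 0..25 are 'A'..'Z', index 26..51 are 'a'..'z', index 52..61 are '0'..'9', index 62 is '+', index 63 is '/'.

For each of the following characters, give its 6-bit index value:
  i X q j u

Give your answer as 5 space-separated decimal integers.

Answer: 34 23 42 35 46

Derivation:
'i': a..z range, 26 + ord('i') − ord('a') = 34
'X': A..Z range, ord('X') − ord('A') = 23
'q': a..z range, 26 + ord('q') − ord('a') = 42
'j': a..z range, 26 + ord('j') − ord('a') = 35
'u': a..z range, 26 + ord('u') − ord('a') = 46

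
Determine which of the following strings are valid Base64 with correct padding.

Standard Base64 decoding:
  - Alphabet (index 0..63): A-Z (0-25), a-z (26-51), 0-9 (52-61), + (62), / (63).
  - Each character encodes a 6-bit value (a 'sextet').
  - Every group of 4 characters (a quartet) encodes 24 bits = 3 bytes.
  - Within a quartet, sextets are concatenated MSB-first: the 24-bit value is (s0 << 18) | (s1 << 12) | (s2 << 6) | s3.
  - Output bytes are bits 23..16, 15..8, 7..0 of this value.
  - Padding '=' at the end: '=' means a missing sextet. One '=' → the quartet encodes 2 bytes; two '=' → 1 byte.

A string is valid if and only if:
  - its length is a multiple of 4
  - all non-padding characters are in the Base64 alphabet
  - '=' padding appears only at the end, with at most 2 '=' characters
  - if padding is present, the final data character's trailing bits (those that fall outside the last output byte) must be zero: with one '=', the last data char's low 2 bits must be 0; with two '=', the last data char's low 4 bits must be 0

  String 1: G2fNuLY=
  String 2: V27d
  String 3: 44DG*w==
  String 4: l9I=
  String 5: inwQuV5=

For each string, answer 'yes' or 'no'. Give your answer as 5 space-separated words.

Answer: yes yes no yes no

Derivation:
String 1: 'G2fNuLY=' → valid
String 2: 'V27d' → valid
String 3: '44DG*w==' → invalid (bad char(s): ['*'])
String 4: 'l9I=' → valid
String 5: 'inwQuV5=' → invalid (bad trailing bits)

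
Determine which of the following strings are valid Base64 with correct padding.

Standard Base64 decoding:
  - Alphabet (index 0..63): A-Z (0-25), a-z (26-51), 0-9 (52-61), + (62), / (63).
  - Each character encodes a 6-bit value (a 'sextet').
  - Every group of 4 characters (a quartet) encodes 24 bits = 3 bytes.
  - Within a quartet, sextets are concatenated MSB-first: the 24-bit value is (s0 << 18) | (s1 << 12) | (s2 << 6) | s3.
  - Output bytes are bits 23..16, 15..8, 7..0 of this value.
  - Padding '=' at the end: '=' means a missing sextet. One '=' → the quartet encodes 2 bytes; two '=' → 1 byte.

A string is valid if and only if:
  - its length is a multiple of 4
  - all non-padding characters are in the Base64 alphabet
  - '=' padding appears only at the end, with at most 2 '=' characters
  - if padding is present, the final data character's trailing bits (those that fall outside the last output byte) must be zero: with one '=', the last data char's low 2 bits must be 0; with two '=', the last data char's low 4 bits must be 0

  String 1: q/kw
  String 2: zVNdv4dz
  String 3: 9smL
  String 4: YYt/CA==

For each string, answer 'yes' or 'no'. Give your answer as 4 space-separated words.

String 1: 'q/kw' → valid
String 2: 'zVNdv4dz' → valid
String 3: '9smL' → valid
String 4: 'YYt/CA==' → valid

Answer: yes yes yes yes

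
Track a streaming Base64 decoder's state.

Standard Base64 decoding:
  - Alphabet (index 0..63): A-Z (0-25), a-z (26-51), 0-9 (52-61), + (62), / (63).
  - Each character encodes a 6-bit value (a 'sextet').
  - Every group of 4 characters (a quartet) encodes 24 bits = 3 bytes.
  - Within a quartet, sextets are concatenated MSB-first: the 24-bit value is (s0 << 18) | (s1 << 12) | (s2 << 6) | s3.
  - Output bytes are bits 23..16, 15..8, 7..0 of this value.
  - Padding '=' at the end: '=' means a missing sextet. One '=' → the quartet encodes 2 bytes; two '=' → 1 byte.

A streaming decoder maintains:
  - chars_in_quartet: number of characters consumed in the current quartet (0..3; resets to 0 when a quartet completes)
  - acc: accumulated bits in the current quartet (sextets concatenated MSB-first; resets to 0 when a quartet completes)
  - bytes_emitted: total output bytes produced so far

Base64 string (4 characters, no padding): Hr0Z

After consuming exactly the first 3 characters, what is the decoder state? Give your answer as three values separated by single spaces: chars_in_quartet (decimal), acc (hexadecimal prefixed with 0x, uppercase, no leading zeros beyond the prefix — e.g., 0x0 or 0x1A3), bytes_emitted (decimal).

After char 0 ('H'=7): chars_in_quartet=1 acc=0x7 bytes_emitted=0
After char 1 ('r'=43): chars_in_quartet=2 acc=0x1EB bytes_emitted=0
After char 2 ('0'=52): chars_in_quartet=3 acc=0x7AF4 bytes_emitted=0

Answer: 3 0x7AF4 0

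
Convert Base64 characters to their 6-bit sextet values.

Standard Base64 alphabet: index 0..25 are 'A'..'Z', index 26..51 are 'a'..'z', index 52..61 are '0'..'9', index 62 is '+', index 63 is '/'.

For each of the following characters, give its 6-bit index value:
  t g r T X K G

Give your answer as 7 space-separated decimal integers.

't': a..z range, 26 + ord('t') − ord('a') = 45
'g': a..z range, 26 + ord('g') − ord('a') = 32
'r': a..z range, 26 + ord('r') − ord('a') = 43
'T': A..Z range, ord('T') − ord('A') = 19
'X': A..Z range, ord('X') − ord('A') = 23
'K': A..Z range, ord('K') − ord('A') = 10
'G': A..Z range, ord('G') − ord('A') = 6

Answer: 45 32 43 19 23 10 6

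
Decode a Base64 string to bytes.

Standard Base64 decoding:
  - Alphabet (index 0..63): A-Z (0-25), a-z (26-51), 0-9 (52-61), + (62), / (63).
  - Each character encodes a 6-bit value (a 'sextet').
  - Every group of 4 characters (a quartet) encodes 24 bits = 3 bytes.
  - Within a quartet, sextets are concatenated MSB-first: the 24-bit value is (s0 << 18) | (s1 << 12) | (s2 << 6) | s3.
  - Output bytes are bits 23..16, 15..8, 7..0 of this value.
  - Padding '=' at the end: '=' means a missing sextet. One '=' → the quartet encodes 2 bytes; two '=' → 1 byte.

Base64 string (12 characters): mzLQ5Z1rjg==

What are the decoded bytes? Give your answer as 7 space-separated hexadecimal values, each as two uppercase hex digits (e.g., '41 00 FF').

Answer: 9B 32 D0 E5 9D 6B 8E

Derivation:
After char 0 ('m'=38): chars_in_quartet=1 acc=0x26 bytes_emitted=0
After char 1 ('z'=51): chars_in_quartet=2 acc=0x9B3 bytes_emitted=0
After char 2 ('L'=11): chars_in_quartet=3 acc=0x26CCB bytes_emitted=0
After char 3 ('Q'=16): chars_in_quartet=4 acc=0x9B32D0 -> emit 9B 32 D0, reset; bytes_emitted=3
After char 4 ('5'=57): chars_in_quartet=1 acc=0x39 bytes_emitted=3
After char 5 ('Z'=25): chars_in_quartet=2 acc=0xE59 bytes_emitted=3
After char 6 ('1'=53): chars_in_quartet=3 acc=0x39675 bytes_emitted=3
After char 7 ('r'=43): chars_in_quartet=4 acc=0xE59D6B -> emit E5 9D 6B, reset; bytes_emitted=6
After char 8 ('j'=35): chars_in_quartet=1 acc=0x23 bytes_emitted=6
After char 9 ('g'=32): chars_in_quartet=2 acc=0x8E0 bytes_emitted=6
Padding '==': partial quartet acc=0x8E0 -> emit 8E; bytes_emitted=7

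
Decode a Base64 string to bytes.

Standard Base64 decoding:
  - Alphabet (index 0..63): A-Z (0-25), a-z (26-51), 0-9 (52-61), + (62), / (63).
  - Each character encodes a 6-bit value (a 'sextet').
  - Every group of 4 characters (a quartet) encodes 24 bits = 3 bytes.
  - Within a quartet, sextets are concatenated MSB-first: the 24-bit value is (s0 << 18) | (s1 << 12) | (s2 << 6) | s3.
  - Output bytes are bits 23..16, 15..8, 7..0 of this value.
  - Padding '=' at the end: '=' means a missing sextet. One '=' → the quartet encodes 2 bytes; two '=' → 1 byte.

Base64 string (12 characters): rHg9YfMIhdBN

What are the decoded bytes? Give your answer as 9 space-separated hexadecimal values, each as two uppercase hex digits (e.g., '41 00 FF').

After char 0 ('r'=43): chars_in_quartet=1 acc=0x2B bytes_emitted=0
After char 1 ('H'=7): chars_in_quartet=2 acc=0xAC7 bytes_emitted=0
After char 2 ('g'=32): chars_in_quartet=3 acc=0x2B1E0 bytes_emitted=0
After char 3 ('9'=61): chars_in_quartet=4 acc=0xAC783D -> emit AC 78 3D, reset; bytes_emitted=3
After char 4 ('Y'=24): chars_in_quartet=1 acc=0x18 bytes_emitted=3
After char 5 ('f'=31): chars_in_quartet=2 acc=0x61F bytes_emitted=3
After char 6 ('M'=12): chars_in_quartet=3 acc=0x187CC bytes_emitted=3
After char 7 ('I'=8): chars_in_quartet=4 acc=0x61F308 -> emit 61 F3 08, reset; bytes_emitted=6
After char 8 ('h'=33): chars_in_quartet=1 acc=0x21 bytes_emitted=6
After char 9 ('d'=29): chars_in_quartet=2 acc=0x85D bytes_emitted=6
After char 10 ('B'=1): chars_in_quartet=3 acc=0x21741 bytes_emitted=6
After char 11 ('N'=13): chars_in_quartet=4 acc=0x85D04D -> emit 85 D0 4D, reset; bytes_emitted=9

Answer: AC 78 3D 61 F3 08 85 D0 4D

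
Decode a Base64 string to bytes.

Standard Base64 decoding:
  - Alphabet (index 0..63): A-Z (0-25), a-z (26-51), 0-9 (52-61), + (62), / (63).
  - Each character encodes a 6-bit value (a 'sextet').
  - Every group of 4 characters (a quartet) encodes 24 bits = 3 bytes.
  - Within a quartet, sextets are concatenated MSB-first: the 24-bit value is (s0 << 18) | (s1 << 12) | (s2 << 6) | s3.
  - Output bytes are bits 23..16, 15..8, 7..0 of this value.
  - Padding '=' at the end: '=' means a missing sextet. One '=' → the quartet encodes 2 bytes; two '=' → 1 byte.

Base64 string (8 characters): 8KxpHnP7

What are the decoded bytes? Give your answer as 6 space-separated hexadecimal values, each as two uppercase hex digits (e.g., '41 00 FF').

Answer: F0 AC 69 1E 73 FB

Derivation:
After char 0 ('8'=60): chars_in_quartet=1 acc=0x3C bytes_emitted=0
After char 1 ('K'=10): chars_in_quartet=2 acc=0xF0A bytes_emitted=0
After char 2 ('x'=49): chars_in_quartet=3 acc=0x3C2B1 bytes_emitted=0
After char 3 ('p'=41): chars_in_quartet=4 acc=0xF0AC69 -> emit F0 AC 69, reset; bytes_emitted=3
After char 4 ('H'=7): chars_in_quartet=1 acc=0x7 bytes_emitted=3
After char 5 ('n'=39): chars_in_quartet=2 acc=0x1E7 bytes_emitted=3
After char 6 ('P'=15): chars_in_quartet=3 acc=0x79CF bytes_emitted=3
After char 7 ('7'=59): chars_in_quartet=4 acc=0x1E73FB -> emit 1E 73 FB, reset; bytes_emitted=6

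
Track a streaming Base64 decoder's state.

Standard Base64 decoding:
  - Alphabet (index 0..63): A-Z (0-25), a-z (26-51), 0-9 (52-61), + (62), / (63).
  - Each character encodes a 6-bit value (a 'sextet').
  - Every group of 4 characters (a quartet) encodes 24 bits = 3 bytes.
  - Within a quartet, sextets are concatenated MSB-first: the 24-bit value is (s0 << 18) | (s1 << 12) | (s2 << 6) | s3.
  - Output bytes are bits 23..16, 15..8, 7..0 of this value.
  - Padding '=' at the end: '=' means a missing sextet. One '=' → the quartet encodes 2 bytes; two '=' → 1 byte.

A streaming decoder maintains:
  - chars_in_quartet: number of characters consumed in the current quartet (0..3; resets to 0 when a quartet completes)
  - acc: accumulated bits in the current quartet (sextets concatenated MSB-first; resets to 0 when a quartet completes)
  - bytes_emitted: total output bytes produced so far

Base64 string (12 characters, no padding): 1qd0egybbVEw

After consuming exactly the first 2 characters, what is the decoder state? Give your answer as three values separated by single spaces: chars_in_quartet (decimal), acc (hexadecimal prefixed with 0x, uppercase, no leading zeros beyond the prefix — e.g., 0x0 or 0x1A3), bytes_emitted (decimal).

Answer: 2 0xD6A 0

Derivation:
After char 0 ('1'=53): chars_in_quartet=1 acc=0x35 bytes_emitted=0
After char 1 ('q'=42): chars_in_quartet=2 acc=0xD6A bytes_emitted=0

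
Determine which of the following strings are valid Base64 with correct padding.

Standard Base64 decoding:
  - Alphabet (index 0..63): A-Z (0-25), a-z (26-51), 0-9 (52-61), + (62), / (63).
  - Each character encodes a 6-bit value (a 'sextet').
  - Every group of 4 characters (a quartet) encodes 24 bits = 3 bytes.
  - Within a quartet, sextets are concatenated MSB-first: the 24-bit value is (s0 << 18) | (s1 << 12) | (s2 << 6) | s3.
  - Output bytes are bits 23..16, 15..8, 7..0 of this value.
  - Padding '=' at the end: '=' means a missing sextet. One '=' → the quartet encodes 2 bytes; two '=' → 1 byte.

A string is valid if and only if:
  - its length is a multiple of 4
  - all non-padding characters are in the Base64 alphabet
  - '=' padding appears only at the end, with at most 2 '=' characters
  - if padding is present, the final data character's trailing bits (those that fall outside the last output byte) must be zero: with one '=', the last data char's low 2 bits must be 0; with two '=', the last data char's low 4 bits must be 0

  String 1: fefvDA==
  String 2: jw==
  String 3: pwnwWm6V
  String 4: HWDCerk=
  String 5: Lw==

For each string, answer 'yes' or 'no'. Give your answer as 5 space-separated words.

Answer: yes yes yes yes yes

Derivation:
String 1: 'fefvDA==' → valid
String 2: 'jw==' → valid
String 3: 'pwnwWm6V' → valid
String 4: 'HWDCerk=' → valid
String 5: 'Lw==' → valid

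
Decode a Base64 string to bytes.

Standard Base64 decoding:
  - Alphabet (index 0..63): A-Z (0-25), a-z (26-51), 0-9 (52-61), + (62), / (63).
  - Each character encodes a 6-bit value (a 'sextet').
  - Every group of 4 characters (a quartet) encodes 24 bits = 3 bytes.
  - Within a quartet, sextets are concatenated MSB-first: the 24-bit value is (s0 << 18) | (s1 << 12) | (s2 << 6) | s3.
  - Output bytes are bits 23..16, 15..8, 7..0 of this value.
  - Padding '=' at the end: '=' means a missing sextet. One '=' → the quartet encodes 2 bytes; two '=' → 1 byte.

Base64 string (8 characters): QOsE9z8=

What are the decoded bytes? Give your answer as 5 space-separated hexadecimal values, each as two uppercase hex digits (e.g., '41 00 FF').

Answer: 40 EB 04 F7 3F

Derivation:
After char 0 ('Q'=16): chars_in_quartet=1 acc=0x10 bytes_emitted=0
After char 1 ('O'=14): chars_in_quartet=2 acc=0x40E bytes_emitted=0
After char 2 ('s'=44): chars_in_quartet=3 acc=0x103AC bytes_emitted=0
After char 3 ('E'=4): chars_in_quartet=4 acc=0x40EB04 -> emit 40 EB 04, reset; bytes_emitted=3
After char 4 ('9'=61): chars_in_quartet=1 acc=0x3D bytes_emitted=3
After char 5 ('z'=51): chars_in_quartet=2 acc=0xF73 bytes_emitted=3
After char 6 ('8'=60): chars_in_quartet=3 acc=0x3DCFC bytes_emitted=3
Padding '=': partial quartet acc=0x3DCFC -> emit F7 3F; bytes_emitted=5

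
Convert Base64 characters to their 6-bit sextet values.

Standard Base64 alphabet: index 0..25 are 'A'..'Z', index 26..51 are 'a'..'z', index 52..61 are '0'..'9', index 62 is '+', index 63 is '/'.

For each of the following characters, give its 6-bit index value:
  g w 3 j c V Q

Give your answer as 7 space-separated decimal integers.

'g': a..z range, 26 + ord('g') − ord('a') = 32
'w': a..z range, 26 + ord('w') − ord('a') = 48
'3': 0..9 range, 52 + ord('3') − ord('0') = 55
'j': a..z range, 26 + ord('j') − ord('a') = 35
'c': a..z range, 26 + ord('c') − ord('a') = 28
'V': A..Z range, ord('V') − ord('A') = 21
'Q': A..Z range, ord('Q') − ord('A') = 16

Answer: 32 48 55 35 28 21 16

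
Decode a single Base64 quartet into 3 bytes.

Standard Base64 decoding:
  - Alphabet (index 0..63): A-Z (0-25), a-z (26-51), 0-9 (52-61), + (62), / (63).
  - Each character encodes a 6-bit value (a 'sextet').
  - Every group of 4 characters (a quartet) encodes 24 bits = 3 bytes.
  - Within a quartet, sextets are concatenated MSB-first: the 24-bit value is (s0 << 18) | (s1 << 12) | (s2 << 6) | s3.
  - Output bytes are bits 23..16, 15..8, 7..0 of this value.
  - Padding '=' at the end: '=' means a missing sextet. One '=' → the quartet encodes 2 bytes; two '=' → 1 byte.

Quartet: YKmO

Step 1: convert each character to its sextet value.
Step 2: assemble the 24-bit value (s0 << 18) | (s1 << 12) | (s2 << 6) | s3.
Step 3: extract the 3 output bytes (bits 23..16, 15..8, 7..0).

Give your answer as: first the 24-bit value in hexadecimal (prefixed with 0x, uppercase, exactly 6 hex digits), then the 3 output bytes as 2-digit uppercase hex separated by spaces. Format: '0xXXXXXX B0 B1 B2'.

Sextets: Y=24, K=10, m=38, O=14
24-bit: (24<<18) | (10<<12) | (38<<6) | 14
      = 0x600000 | 0x00A000 | 0x000980 | 0x00000E
      = 0x60A98E
Bytes: (v>>16)&0xFF=60, (v>>8)&0xFF=A9, v&0xFF=8E

Answer: 0x60A98E 60 A9 8E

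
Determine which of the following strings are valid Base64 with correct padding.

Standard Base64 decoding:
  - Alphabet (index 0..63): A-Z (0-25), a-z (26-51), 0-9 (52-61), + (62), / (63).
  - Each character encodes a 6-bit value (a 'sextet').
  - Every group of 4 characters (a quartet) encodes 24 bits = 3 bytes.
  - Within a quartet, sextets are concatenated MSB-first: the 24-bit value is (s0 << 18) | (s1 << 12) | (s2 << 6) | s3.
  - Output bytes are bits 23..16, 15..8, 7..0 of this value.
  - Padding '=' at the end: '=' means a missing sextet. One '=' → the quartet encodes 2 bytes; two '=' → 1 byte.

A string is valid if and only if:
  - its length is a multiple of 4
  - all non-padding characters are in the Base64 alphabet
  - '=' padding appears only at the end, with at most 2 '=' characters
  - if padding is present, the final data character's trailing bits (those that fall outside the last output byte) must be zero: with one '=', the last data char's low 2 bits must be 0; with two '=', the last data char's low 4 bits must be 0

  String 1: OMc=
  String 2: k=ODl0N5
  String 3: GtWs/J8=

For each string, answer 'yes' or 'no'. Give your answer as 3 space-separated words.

String 1: 'OMc=' → valid
String 2: 'k=ODl0N5' → invalid (bad char(s): ['=']; '=' in middle)
String 3: 'GtWs/J8=' → valid

Answer: yes no yes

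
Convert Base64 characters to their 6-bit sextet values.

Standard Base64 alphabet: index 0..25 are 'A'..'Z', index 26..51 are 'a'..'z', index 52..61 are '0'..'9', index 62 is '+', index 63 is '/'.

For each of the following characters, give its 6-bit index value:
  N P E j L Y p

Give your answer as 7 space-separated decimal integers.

'N': A..Z range, ord('N') − ord('A') = 13
'P': A..Z range, ord('P') − ord('A') = 15
'E': A..Z range, ord('E') − ord('A') = 4
'j': a..z range, 26 + ord('j') − ord('a') = 35
'L': A..Z range, ord('L') − ord('A') = 11
'Y': A..Z range, ord('Y') − ord('A') = 24
'p': a..z range, 26 + ord('p') − ord('a') = 41

Answer: 13 15 4 35 11 24 41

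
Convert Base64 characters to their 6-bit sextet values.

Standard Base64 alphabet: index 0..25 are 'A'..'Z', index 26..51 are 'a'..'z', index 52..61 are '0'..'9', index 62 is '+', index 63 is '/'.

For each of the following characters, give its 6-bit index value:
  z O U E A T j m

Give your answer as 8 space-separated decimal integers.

'z': a..z range, 26 + ord('z') − ord('a') = 51
'O': A..Z range, ord('O') − ord('A') = 14
'U': A..Z range, ord('U') − ord('A') = 20
'E': A..Z range, ord('E') − ord('A') = 4
'A': A..Z range, ord('A') − ord('A') = 0
'T': A..Z range, ord('T') − ord('A') = 19
'j': a..z range, 26 + ord('j') − ord('a') = 35
'm': a..z range, 26 + ord('m') − ord('a') = 38

Answer: 51 14 20 4 0 19 35 38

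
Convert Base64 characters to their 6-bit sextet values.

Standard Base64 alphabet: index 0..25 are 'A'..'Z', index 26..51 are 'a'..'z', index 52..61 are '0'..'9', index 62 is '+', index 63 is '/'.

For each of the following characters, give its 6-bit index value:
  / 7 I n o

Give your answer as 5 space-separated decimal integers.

Answer: 63 59 8 39 40

Derivation:
'/': index 63
'7': 0..9 range, 52 + ord('7') − ord('0') = 59
'I': A..Z range, ord('I') − ord('A') = 8
'n': a..z range, 26 + ord('n') − ord('a') = 39
'o': a..z range, 26 + ord('o') − ord('a') = 40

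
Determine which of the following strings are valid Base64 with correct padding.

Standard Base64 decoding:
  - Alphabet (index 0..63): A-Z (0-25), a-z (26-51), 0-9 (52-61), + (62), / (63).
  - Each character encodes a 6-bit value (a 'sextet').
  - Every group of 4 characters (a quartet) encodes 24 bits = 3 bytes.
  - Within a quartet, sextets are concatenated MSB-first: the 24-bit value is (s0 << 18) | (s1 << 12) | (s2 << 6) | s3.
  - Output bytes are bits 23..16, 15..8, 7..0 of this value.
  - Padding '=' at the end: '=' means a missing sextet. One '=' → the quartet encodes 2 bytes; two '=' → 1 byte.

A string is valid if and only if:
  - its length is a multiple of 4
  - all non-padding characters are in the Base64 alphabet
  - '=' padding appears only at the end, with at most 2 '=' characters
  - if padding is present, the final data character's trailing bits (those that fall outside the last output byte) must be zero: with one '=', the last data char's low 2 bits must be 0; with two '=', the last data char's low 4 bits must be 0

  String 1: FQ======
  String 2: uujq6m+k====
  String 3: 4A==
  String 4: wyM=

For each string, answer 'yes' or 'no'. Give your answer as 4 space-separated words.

String 1: 'FQ======' → invalid (6 pad chars (max 2))
String 2: 'uujq6m+k====' → invalid (4 pad chars (max 2))
String 3: '4A==' → valid
String 4: 'wyM=' → valid

Answer: no no yes yes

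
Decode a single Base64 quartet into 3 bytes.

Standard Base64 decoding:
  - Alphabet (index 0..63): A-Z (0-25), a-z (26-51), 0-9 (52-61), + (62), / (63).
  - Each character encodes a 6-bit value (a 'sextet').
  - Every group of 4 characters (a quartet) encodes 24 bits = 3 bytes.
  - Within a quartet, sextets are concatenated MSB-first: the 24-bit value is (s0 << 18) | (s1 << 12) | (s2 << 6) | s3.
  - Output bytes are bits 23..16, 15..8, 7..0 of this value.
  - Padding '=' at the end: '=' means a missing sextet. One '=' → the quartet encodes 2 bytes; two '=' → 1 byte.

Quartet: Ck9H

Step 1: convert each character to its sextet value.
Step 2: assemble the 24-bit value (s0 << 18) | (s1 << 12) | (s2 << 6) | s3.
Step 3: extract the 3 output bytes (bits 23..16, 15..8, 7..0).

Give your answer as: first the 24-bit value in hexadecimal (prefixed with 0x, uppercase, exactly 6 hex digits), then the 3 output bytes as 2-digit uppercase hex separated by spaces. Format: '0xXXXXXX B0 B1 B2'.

Sextets: C=2, k=36, 9=61, H=7
24-bit: (2<<18) | (36<<12) | (61<<6) | 7
      = 0x080000 | 0x024000 | 0x000F40 | 0x000007
      = 0x0A4F47
Bytes: (v>>16)&0xFF=0A, (v>>8)&0xFF=4F, v&0xFF=47

Answer: 0x0A4F47 0A 4F 47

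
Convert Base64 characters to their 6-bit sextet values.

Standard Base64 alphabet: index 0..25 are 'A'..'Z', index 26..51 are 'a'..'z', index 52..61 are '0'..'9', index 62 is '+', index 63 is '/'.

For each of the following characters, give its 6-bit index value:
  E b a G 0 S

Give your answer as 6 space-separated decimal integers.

'E': A..Z range, ord('E') − ord('A') = 4
'b': a..z range, 26 + ord('b') − ord('a') = 27
'a': a..z range, 26 + ord('a') − ord('a') = 26
'G': A..Z range, ord('G') − ord('A') = 6
'0': 0..9 range, 52 + ord('0') − ord('0') = 52
'S': A..Z range, ord('S') − ord('A') = 18

Answer: 4 27 26 6 52 18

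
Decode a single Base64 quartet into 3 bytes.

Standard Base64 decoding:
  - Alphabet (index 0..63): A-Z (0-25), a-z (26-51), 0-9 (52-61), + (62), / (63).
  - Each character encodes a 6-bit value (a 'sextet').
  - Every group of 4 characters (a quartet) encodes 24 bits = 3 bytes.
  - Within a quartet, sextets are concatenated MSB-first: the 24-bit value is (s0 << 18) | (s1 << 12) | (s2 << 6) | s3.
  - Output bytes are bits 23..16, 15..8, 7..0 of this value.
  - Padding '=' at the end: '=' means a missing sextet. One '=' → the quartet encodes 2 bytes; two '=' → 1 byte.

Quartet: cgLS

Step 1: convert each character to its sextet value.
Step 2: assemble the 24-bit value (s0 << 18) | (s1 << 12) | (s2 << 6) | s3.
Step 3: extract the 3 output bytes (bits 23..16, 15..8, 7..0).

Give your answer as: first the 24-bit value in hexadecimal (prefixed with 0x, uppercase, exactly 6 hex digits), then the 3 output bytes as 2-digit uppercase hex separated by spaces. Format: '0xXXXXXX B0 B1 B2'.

Answer: 0x7202D2 72 02 D2

Derivation:
Sextets: c=28, g=32, L=11, S=18
24-bit: (28<<18) | (32<<12) | (11<<6) | 18
      = 0x700000 | 0x020000 | 0x0002C0 | 0x000012
      = 0x7202D2
Bytes: (v>>16)&0xFF=72, (v>>8)&0xFF=02, v&0xFF=D2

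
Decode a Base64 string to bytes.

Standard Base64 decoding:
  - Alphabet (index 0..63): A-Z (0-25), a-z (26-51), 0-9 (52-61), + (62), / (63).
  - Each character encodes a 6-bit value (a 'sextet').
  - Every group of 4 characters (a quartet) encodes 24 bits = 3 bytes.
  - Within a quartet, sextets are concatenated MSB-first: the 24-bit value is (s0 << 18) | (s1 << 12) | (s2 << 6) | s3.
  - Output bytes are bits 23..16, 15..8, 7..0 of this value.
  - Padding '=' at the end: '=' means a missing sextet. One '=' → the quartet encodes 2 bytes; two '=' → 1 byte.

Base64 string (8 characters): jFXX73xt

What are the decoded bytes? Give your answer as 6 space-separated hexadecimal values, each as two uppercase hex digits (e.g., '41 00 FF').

After char 0 ('j'=35): chars_in_quartet=1 acc=0x23 bytes_emitted=0
After char 1 ('F'=5): chars_in_quartet=2 acc=0x8C5 bytes_emitted=0
After char 2 ('X'=23): chars_in_quartet=3 acc=0x23157 bytes_emitted=0
After char 3 ('X'=23): chars_in_quartet=4 acc=0x8C55D7 -> emit 8C 55 D7, reset; bytes_emitted=3
After char 4 ('7'=59): chars_in_quartet=1 acc=0x3B bytes_emitted=3
After char 5 ('3'=55): chars_in_quartet=2 acc=0xEF7 bytes_emitted=3
After char 6 ('x'=49): chars_in_quartet=3 acc=0x3BDF1 bytes_emitted=3
After char 7 ('t'=45): chars_in_quartet=4 acc=0xEF7C6D -> emit EF 7C 6D, reset; bytes_emitted=6

Answer: 8C 55 D7 EF 7C 6D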